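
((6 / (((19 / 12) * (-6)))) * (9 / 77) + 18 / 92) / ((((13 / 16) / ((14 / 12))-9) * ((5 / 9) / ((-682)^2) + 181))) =-134201232 / 1655546097185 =-0.00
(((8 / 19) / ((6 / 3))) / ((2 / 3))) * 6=36 / 19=1.89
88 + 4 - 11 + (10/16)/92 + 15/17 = 1024597/12512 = 81.89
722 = 722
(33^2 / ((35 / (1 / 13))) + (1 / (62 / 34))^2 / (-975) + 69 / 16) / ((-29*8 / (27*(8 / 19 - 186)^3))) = 34704276616765598391 / 6957986344400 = 4987689.67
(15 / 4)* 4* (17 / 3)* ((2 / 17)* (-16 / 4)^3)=-640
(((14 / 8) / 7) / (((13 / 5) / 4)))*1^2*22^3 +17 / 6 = 319661 / 78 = 4098.22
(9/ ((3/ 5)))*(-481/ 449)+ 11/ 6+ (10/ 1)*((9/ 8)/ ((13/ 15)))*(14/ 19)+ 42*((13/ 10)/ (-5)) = -129681082/ 8317725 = -15.59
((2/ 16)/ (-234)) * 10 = -5/ 936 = -0.01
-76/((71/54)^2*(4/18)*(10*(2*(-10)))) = 124659/126025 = 0.99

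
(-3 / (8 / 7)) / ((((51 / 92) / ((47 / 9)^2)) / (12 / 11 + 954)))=-36631847 / 297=-123339.55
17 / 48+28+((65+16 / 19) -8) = 78611 / 912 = 86.20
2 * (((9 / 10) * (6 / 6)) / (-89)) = -0.02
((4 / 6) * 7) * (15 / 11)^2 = 1050 / 121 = 8.68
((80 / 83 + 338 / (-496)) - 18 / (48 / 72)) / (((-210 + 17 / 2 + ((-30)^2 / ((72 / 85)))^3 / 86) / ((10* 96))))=-45404284800 / 24689387440489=-0.00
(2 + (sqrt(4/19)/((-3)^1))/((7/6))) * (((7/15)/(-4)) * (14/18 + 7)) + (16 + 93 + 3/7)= 14 * sqrt(19)/513 + 20339/189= 107.73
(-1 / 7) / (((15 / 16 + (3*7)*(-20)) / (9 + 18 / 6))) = 64 / 15645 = 0.00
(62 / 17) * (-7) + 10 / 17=-424 / 17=-24.94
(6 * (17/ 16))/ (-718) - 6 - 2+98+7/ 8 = 521935/ 5744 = 90.87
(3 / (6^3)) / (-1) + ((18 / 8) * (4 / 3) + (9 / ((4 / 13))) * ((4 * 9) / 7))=77321 / 504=153.41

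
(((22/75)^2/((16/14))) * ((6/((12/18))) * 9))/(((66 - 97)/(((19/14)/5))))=-20691/387500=-0.05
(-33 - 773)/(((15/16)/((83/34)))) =-535184/255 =-2098.76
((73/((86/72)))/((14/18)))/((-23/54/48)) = -61305984/6923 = -8855.41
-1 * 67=-67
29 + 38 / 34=512 / 17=30.12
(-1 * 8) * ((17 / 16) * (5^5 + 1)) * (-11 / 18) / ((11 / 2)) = 8857 / 3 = 2952.33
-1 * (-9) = 9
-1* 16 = -16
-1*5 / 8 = -5 / 8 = -0.62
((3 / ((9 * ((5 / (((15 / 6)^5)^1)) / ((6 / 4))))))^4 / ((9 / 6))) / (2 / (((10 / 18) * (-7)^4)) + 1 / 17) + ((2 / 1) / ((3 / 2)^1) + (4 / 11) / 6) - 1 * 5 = 114179202284672301 / 1135993683968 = 100510.42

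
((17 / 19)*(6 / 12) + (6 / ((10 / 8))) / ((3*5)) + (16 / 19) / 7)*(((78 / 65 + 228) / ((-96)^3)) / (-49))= 1127473 / 240242688000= 0.00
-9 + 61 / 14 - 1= -79 / 14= -5.64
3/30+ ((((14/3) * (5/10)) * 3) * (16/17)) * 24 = 26897/170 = 158.22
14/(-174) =-7/87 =-0.08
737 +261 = 998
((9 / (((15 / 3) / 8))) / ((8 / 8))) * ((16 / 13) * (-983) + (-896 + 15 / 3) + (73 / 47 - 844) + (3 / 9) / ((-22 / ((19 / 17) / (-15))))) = -121065010204 / 2856425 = -42383.40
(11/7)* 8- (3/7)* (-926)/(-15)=-13.89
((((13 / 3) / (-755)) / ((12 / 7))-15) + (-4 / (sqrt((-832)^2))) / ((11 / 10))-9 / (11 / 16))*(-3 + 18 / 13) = 1528968847 / 33685080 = 45.39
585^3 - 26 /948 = 94895570237 /474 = 200201624.97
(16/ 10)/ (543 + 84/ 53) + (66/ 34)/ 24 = 1645129/ 19626840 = 0.08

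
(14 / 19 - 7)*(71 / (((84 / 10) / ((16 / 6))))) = -24140 / 171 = -141.17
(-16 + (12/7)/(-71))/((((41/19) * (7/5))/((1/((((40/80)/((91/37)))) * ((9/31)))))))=-89.87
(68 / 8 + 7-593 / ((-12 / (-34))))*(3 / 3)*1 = -4994 / 3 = -1664.67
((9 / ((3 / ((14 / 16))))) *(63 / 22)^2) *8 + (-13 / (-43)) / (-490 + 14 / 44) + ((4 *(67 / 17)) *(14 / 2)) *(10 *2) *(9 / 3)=25893192283339 / 3811530492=6793.38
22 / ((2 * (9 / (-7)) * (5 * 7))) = -11 / 45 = -0.24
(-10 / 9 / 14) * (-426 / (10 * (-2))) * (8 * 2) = -27.05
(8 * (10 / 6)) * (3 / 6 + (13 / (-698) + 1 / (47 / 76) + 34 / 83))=136582480 / 4084347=33.44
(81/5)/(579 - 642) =-0.26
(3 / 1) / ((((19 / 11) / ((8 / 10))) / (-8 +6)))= -264 / 95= -2.78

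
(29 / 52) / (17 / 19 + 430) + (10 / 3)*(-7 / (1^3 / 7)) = -23178123 / 141908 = -163.33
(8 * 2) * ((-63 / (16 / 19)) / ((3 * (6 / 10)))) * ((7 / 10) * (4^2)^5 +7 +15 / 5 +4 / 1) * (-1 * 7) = 3416850066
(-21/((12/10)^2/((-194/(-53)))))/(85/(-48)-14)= 135800/40121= 3.38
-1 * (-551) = 551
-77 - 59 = -136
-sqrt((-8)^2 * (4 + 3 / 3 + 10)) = -8 * sqrt(15) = -30.98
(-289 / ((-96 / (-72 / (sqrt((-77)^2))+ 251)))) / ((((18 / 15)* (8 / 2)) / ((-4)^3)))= -10037.33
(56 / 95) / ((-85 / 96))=-5376 / 8075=-0.67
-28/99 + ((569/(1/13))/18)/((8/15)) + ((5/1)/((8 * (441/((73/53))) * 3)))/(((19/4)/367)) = 180615605693/234477936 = 770.29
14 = 14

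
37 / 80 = 0.46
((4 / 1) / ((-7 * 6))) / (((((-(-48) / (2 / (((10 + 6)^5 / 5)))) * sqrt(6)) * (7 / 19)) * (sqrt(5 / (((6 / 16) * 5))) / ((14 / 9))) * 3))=-95 / 14269022208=-0.00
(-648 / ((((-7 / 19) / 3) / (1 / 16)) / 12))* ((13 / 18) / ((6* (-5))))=-6669 / 70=-95.27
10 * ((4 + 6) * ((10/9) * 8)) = 8000/9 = 888.89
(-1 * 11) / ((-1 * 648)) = 11 / 648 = 0.02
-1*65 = -65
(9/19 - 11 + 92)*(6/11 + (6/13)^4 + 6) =3205363104/5969249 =536.98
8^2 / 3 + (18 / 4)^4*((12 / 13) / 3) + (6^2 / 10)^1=117863 / 780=151.11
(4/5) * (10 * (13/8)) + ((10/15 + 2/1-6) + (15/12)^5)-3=29855/3072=9.72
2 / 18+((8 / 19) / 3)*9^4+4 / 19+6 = 158545 / 171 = 927.16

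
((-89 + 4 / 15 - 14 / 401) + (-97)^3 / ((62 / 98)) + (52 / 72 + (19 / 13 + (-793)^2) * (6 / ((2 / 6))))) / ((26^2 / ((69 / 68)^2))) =75989821040030023 / 5051425358720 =15043.24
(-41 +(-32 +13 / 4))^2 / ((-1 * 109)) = -77841 / 1744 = -44.63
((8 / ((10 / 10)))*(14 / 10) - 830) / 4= -204.70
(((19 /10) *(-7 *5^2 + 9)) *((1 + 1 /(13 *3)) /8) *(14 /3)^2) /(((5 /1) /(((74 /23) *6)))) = -45745616 /13455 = -3399.90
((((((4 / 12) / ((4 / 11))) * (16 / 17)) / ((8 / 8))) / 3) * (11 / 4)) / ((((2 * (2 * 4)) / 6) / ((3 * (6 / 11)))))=0.49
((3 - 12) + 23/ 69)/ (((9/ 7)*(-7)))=26/ 27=0.96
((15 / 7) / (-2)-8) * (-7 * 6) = 381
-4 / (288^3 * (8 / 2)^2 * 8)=-1 / 764411904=-0.00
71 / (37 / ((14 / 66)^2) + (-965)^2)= 3479 / 45670318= 0.00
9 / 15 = 3 / 5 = 0.60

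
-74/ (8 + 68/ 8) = -4.48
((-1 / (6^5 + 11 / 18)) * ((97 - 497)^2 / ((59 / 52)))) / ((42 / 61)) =-26.34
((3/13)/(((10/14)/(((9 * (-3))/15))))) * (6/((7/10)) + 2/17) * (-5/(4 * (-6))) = -4653/4420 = -1.05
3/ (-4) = -3/ 4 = -0.75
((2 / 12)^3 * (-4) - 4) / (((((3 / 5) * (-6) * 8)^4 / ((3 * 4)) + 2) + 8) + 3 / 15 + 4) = -135625 / 1935396882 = -0.00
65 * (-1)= -65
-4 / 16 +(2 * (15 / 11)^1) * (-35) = -4211 / 44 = -95.70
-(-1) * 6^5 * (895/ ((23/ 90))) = 626356800/ 23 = 27232904.35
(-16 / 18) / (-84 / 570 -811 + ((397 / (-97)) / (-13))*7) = 479180 / 436083273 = 0.00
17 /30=0.57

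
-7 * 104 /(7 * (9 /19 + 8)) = -1976 /161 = -12.27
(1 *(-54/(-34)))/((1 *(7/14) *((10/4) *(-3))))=-36/85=-0.42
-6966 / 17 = -409.76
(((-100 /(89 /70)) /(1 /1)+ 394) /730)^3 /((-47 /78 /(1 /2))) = -0.07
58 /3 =19.33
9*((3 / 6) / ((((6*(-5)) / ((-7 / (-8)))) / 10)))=-21 / 16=-1.31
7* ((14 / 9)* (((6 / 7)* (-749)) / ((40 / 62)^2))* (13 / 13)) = -5038523 / 300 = -16795.08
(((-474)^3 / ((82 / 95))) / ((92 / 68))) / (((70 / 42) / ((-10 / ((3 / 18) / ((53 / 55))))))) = 32816021084208 / 10373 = 3163599834.59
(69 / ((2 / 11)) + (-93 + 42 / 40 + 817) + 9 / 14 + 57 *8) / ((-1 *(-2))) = 780.60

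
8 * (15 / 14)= 8.57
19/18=1.06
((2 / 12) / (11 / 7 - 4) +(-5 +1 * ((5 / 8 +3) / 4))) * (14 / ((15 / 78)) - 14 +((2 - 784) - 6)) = 12383639 / 4080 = 3035.21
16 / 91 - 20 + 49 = 29.18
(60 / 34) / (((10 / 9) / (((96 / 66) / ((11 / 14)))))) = 6048 / 2057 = 2.94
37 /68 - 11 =-711 /68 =-10.46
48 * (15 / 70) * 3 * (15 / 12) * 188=50760 / 7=7251.43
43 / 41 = 1.05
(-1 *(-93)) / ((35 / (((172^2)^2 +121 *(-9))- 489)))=81394667454 / 35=2325561927.26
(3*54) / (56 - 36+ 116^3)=81 / 780458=0.00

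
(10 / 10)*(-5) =-5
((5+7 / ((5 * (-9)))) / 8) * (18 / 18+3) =109 / 45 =2.42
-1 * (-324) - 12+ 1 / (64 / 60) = 5007 / 16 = 312.94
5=5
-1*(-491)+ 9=500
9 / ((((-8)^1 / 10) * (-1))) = 45 / 4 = 11.25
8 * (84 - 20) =512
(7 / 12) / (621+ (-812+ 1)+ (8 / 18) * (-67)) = -21 / 7912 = -0.00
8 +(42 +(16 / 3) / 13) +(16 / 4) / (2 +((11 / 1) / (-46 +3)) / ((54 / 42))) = 1430674 / 27183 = 52.63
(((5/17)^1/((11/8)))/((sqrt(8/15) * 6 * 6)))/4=5 * sqrt(30)/13464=0.00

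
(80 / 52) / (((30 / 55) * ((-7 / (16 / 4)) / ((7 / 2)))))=-5.64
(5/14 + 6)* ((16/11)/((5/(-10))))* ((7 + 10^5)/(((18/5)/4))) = -1424099680/693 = -2054977.89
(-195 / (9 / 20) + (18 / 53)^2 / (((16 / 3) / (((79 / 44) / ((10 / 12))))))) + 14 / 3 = -1589271787 / 3707880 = -428.62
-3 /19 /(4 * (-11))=3 /836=0.00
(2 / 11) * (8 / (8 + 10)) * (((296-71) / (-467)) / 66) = -100 / 169521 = -0.00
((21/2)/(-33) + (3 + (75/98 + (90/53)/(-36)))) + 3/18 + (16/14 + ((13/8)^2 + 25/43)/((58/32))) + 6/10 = 7.09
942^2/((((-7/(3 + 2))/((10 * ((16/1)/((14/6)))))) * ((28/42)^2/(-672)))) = 65715642514.29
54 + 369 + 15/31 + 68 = 15236/31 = 491.48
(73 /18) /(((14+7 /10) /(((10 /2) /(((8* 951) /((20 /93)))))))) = 9125 /234020178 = 0.00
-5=-5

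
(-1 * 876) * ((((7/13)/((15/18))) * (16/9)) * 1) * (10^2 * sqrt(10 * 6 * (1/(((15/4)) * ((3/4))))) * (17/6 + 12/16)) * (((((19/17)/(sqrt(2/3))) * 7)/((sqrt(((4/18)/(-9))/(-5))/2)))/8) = -5611025280 * sqrt(5)/221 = -56772099.32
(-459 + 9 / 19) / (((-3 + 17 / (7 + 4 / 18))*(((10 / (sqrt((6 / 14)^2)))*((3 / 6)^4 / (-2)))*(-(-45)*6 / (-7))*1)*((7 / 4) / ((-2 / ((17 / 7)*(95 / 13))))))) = -1.62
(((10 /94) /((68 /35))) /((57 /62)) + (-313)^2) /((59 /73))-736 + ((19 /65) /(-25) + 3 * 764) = 1072151451662969 /8732870250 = 122771.94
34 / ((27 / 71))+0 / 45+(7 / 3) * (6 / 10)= 12259 / 135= 90.81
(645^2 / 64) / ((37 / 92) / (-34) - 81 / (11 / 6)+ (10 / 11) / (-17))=-10844385 / 73816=-146.91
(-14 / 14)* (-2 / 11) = 2 / 11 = 0.18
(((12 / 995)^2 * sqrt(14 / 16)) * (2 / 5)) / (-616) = -9 * sqrt(14) / 381159625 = -0.00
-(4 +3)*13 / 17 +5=-6 / 17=-0.35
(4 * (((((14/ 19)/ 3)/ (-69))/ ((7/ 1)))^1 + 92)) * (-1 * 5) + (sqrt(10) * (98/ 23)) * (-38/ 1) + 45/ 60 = -28934921/ 15732 - 3724 * sqrt(10)/ 23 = -2351.25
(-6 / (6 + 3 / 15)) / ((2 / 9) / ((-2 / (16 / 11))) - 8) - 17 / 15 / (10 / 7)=-633803 / 939300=-0.67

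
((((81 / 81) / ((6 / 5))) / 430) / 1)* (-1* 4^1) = -1 / 129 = -0.01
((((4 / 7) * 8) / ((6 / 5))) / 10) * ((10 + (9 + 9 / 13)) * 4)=8192 / 273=30.01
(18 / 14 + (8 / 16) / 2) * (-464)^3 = -1073896448 / 7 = -153413778.29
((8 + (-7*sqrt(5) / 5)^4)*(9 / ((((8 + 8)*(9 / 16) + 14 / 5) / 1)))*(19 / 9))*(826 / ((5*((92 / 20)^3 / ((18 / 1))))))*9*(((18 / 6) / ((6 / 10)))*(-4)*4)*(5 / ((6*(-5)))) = 7472152800 / 12167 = 614132.72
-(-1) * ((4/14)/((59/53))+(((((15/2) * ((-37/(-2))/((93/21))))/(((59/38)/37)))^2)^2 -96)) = 389478449572477819003139927/1253351382985072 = 310749606901.83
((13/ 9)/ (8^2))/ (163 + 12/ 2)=1/ 7488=0.00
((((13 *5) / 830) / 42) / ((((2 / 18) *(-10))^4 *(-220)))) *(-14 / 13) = 2187 / 365200000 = 0.00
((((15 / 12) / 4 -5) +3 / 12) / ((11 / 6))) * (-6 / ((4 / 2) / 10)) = 3195 / 44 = 72.61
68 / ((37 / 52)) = 3536 / 37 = 95.57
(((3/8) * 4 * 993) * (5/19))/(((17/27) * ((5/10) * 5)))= 80433/323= 249.02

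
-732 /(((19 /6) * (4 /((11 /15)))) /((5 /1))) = -4026 /19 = -211.89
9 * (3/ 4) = 27/ 4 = 6.75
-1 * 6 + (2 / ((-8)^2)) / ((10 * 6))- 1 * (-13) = 7.00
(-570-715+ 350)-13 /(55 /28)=-51789 /55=-941.62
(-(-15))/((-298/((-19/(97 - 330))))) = -285/69434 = -0.00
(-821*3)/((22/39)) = -96057/22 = -4366.23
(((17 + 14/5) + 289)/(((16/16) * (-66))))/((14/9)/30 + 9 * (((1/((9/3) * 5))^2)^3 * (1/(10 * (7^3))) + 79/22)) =-111710812500/772867429693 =-0.14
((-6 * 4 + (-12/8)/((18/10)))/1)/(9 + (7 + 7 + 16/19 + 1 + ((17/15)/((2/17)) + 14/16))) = -0.70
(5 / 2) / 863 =5 / 1726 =0.00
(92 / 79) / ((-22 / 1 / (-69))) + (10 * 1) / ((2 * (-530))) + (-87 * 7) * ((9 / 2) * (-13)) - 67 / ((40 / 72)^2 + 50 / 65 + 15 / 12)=303343001854 / 8520545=35601.36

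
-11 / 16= -0.69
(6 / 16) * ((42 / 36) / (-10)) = -7 / 160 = -0.04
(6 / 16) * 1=3 / 8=0.38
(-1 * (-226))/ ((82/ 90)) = 10170/ 41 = 248.05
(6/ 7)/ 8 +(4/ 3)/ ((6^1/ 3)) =65/ 84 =0.77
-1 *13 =-13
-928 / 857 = -1.08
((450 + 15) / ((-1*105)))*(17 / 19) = -527 / 133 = -3.96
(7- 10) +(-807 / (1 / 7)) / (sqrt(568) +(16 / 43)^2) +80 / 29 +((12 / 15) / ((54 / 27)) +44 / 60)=26619151708 / 11731789485- 6437602283 * sqrt(142) / 323635572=-234.77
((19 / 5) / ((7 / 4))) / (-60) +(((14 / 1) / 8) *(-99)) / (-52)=3.30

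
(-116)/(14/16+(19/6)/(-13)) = -183.72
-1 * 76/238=-38/119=-0.32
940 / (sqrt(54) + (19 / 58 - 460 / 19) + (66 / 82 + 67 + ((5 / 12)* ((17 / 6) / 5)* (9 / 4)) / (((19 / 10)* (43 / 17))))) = 666588050821692992 / 30355364709251727 - 45415660727032832* sqrt(6) / 30355364709251727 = 18.29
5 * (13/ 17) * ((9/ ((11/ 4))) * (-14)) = -32760/ 187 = -175.19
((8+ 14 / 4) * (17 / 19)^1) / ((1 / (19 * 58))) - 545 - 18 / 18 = 10793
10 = 10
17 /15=1.13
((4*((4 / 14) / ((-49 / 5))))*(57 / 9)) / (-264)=95 / 33957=0.00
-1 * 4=-4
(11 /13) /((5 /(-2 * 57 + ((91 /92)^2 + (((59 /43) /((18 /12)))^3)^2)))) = -48240441518639197069 /2535287838282585360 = -19.03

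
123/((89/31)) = 3813/89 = 42.84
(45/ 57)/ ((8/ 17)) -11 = -1417/ 152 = -9.32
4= 4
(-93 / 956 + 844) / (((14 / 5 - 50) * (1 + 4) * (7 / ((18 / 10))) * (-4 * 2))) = 1037277 / 9024640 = 0.11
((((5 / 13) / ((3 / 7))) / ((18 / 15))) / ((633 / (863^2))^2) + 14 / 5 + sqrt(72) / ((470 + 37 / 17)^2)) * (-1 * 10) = -485347068098039 / 46880613 - 17340 * sqrt(2) / 64432729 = -10352831.10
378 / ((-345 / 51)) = -6426 / 115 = -55.88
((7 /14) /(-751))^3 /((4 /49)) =-49 /13554072032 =-0.00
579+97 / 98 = 56839 / 98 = 579.99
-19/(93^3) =-19/804357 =-0.00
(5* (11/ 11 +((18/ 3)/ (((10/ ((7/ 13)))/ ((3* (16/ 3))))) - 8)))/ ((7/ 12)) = -204/ 13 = -15.69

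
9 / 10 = 0.90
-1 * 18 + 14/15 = -256/15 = -17.07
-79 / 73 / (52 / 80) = -1580 / 949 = -1.66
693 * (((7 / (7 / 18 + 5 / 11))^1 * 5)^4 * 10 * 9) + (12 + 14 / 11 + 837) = 1582345694372989690313 / 8555759531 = 184945087416.22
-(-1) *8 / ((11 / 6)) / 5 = 0.87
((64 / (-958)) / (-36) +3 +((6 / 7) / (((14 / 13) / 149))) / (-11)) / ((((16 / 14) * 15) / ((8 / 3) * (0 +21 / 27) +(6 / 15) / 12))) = -5142628259 / 5377541400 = -0.96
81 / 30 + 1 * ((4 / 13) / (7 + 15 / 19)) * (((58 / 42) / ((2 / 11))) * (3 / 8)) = 2.81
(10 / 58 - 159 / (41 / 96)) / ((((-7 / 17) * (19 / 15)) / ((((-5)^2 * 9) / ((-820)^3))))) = -203085009 / 697533451328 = -0.00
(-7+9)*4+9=17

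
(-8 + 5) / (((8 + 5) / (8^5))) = -98304 / 13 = -7561.85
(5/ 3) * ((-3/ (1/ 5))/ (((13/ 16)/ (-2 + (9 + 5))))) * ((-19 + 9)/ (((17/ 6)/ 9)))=2592000/ 221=11728.51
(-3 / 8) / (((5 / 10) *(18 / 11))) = -11 / 24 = -0.46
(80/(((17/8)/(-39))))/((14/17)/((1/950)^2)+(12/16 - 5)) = -0.00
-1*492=-492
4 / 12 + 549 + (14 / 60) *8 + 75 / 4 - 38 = 10639 / 20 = 531.95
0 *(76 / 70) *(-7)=0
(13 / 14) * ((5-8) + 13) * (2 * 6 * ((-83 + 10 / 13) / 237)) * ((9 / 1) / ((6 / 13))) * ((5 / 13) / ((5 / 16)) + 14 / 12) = -999515 / 553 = -1807.44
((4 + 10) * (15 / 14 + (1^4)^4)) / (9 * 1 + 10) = 29 / 19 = 1.53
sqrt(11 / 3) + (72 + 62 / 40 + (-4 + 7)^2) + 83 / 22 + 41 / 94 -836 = -7747153 / 10340 + sqrt(33) / 3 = -747.33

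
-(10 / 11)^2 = -100 / 121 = -0.83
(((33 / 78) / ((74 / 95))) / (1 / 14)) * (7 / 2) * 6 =159.68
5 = 5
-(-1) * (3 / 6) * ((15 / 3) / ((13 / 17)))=85 / 26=3.27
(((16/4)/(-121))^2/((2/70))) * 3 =1680/14641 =0.11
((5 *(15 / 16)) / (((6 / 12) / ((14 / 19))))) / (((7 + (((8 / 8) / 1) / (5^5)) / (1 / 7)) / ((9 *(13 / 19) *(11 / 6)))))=33515625 / 3009296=11.14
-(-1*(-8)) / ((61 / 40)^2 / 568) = -7270400 / 3721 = -1953.88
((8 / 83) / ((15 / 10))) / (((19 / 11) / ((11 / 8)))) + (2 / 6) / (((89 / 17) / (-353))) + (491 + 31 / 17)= 3367117639 / 7158003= 470.40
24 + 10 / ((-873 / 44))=23.50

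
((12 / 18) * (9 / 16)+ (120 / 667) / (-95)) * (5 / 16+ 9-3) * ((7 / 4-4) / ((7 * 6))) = -11461581 / 90840064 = -0.13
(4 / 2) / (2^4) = 0.12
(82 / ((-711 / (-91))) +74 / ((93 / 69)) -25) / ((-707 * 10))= -890419 / 155829870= -0.01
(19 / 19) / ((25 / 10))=2 / 5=0.40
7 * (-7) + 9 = -40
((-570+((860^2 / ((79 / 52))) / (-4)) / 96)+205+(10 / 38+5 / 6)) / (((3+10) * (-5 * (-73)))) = -1469489 / 4273347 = -0.34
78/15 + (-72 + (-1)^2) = -329/5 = -65.80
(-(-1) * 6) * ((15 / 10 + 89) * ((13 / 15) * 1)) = 470.60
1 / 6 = 0.17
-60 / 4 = -15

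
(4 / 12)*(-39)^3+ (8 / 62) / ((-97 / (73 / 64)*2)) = -1902637225 / 96224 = -19773.00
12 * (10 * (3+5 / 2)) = 660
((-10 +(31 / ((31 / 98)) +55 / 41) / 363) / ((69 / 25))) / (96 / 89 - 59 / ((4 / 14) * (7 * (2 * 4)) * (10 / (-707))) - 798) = 51533492000 / 7841309574681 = 0.01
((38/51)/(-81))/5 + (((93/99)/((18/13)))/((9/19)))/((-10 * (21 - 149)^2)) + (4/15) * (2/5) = 2601256417/24816844800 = 0.10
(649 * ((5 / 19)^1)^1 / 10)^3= 273359449 / 54872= 4981.77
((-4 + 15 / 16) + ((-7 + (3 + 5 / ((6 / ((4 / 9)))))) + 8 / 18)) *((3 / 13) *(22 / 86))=-0.37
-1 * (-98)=98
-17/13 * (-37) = 629/13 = 48.38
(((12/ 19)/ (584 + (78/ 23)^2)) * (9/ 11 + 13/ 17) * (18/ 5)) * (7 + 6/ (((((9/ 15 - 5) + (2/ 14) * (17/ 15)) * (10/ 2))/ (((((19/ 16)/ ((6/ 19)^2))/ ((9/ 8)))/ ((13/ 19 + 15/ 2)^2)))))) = 0.04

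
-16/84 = -4/21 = -0.19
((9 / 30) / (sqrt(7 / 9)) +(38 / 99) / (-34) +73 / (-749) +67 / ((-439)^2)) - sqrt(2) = -sqrt(2) - 26335663901 / 242937732807 +9* sqrt(7) / 70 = -1.18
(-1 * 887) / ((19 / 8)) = -7096 / 19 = -373.47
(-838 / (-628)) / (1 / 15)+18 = 11937 / 314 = 38.02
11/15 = 0.73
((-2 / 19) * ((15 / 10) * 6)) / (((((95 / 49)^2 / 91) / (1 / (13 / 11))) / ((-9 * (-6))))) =-179700444 / 171475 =-1047.97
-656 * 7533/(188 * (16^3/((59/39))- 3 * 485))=-20.99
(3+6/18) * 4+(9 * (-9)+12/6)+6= -179/3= -59.67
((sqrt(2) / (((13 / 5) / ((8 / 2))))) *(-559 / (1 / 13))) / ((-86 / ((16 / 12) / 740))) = 26 *sqrt(2) / 111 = 0.33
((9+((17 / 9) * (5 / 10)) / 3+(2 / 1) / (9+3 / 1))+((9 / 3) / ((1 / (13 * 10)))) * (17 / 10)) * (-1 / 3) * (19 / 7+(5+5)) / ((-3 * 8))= 1615973 / 13608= 118.75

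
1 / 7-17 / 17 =-0.86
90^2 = 8100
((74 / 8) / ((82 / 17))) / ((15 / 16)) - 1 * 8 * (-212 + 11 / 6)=1035278 / 615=1683.38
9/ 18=0.50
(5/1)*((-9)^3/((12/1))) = -1215/4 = -303.75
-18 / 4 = -9 / 2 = -4.50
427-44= 383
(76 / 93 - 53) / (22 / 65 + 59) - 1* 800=-287276245 / 358701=-800.88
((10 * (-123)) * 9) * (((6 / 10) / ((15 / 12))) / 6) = -4428 / 5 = -885.60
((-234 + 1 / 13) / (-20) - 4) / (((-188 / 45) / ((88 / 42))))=-3.86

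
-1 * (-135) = 135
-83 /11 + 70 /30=-172 /33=-5.21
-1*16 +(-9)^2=65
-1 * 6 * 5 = -30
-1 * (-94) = 94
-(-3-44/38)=4.16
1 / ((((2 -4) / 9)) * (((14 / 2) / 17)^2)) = -2601 / 98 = -26.54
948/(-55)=-948/55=-17.24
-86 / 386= -43 / 193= -0.22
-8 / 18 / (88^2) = -1 / 17424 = -0.00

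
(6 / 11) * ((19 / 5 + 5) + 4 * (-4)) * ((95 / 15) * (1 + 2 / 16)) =-1539 / 55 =-27.98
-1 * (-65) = 65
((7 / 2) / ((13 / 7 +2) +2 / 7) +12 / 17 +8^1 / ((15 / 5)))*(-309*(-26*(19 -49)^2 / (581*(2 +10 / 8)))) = 4625730000 / 286433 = 16149.43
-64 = -64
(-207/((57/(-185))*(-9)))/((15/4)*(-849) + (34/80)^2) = 6808000/290341527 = 0.02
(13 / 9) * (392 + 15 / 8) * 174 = 1187927 / 12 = 98993.92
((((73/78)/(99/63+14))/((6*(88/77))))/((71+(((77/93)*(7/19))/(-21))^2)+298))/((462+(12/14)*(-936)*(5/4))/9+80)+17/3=175846506682609069/31031729938315392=5.67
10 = 10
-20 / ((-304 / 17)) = 85 / 76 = 1.12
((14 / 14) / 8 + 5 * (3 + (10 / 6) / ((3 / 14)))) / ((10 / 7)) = 37.81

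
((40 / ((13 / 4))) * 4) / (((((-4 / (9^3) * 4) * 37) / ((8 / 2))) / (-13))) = 116640 / 37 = 3152.43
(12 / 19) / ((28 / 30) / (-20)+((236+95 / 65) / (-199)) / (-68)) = -158324400 / 7299439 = -21.69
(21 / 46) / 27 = 7 / 414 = 0.02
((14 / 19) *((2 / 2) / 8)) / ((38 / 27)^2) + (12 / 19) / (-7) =-33591 / 768208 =-0.04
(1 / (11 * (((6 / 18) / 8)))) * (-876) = -21024 / 11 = -1911.27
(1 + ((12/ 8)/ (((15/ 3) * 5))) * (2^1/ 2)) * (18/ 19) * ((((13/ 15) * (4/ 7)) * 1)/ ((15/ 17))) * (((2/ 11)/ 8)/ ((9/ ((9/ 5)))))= 11713/ 4571875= 0.00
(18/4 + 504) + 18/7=7155/14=511.07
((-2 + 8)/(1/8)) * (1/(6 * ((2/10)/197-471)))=-0.02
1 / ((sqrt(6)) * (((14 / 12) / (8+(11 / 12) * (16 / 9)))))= 260 * sqrt(6) / 189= 3.37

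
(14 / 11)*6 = 84 / 11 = 7.64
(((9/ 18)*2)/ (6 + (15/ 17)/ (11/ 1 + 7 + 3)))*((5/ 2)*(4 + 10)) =4165/ 719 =5.79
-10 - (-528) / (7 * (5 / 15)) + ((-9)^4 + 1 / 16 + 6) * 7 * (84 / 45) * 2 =36085459 / 210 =171835.52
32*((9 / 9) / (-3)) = -10.67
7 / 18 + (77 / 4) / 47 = 1351 / 1692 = 0.80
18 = 18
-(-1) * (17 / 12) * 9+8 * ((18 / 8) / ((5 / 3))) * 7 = 1767 / 20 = 88.35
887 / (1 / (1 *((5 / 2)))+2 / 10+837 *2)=4435 / 8373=0.53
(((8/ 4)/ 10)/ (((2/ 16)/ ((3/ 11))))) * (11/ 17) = 24/ 85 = 0.28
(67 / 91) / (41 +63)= 67 / 9464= 0.01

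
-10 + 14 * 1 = 4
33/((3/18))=198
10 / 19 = 0.53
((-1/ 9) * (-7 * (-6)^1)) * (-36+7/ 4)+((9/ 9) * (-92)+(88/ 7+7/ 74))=62548/ 777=80.50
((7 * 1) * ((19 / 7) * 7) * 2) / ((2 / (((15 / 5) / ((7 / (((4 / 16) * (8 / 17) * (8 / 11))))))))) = 912 / 187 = 4.88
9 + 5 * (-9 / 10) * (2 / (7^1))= 7.71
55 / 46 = 1.20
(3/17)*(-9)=-27/17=-1.59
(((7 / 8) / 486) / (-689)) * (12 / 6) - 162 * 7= -1518897751 / 1339416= -1134.00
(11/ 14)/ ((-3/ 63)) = -33/ 2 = -16.50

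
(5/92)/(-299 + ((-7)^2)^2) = 5/193384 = 0.00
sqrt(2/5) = sqrt(10)/5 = 0.63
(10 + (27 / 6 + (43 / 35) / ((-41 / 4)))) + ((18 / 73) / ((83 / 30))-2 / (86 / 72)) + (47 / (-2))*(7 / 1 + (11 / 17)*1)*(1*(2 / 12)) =-327122913604 / 19067400345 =-17.16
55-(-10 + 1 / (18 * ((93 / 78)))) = 18122 / 279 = 64.95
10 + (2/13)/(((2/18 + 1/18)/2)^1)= 154/13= 11.85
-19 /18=-1.06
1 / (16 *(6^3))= 1 / 3456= 0.00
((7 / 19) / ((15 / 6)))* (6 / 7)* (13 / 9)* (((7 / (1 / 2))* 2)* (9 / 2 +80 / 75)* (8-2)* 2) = 486304 / 1425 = 341.27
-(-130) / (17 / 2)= 260 / 17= 15.29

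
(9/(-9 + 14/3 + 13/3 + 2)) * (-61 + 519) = 2061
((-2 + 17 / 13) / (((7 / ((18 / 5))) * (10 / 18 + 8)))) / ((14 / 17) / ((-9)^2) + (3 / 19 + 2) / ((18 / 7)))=-76291308 / 1557060505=-0.05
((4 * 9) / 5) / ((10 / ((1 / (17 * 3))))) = 6 / 425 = 0.01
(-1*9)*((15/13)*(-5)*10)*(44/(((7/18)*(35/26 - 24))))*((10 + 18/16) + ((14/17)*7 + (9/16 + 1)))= -479135250/10013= -47851.32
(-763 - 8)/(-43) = 771/43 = 17.93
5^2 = 25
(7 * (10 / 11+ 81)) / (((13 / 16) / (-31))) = -3128272 / 143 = -21876.03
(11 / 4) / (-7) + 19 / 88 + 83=51019 / 616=82.82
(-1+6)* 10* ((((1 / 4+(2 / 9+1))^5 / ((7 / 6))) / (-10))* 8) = -237.13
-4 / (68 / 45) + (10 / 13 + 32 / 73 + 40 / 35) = -33497 / 112931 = -0.30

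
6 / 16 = 3 / 8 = 0.38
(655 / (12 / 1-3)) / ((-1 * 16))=-655 / 144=-4.55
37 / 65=0.57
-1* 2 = -2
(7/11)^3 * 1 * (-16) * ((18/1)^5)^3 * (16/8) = -74051127406456583749632/1331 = -55635708043919296581.24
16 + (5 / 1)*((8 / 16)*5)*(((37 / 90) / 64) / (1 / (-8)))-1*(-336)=101191 / 288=351.36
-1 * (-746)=746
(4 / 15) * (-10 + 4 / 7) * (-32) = 2816 / 35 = 80.46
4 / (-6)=-2 / 3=-0.67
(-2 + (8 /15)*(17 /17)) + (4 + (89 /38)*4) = 3392 /285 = 11.90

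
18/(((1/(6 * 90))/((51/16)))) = 61965/2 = 30982.50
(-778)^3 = -470910952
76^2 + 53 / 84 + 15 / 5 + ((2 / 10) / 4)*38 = 2428243 / 420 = 5781.53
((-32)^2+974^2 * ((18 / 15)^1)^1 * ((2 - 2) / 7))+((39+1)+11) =1075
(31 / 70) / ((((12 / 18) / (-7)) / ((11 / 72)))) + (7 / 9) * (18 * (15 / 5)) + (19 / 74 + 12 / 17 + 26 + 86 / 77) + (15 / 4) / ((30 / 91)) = 1877126047 / 23247840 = 80.74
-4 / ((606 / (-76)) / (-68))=-10336 / 303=-34.11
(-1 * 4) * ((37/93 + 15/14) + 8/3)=-3590/217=-16.54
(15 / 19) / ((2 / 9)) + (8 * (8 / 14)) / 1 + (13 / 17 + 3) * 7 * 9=1109249 / 4522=245.30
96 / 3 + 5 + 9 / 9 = 38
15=15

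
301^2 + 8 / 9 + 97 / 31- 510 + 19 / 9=2793011 / 31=90097.13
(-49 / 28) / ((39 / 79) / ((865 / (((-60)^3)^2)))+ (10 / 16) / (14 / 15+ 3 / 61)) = -172012862 / 2617289688126525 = -0.00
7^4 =2401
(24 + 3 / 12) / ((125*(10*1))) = 97 / 5000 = 0.02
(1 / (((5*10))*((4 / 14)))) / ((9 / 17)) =119 / 900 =0.13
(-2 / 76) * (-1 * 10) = 0.26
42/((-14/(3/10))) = -9/10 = -0.90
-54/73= -0.74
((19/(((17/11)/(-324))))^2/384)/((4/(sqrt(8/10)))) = 95530347*sqrt(5)/23120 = 9239.29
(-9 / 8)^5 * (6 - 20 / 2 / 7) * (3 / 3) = -59049 / 7168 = -8.24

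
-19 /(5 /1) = -3.80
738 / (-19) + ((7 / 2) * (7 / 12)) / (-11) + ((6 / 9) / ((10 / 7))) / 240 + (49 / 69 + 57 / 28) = -4394817407 / 121136400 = -36.28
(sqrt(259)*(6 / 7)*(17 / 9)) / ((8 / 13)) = 221*sqrt(259) / 84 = 42.34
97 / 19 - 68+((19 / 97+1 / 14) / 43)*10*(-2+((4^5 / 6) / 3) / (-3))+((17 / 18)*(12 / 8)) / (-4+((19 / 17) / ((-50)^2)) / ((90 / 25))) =-64.55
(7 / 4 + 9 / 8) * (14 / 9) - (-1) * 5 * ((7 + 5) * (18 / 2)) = 19601 / 36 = 544.47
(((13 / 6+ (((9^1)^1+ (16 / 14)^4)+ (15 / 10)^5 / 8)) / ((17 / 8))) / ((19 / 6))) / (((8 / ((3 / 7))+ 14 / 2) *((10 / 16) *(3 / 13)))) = 30121039 / 54286610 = 0.55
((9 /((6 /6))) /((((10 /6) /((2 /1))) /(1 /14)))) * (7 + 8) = 81 /7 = 11.57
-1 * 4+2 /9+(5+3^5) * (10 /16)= 1361 /9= 151.22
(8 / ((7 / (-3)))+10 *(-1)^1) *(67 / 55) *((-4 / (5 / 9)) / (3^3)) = 25192 / 5775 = 4.36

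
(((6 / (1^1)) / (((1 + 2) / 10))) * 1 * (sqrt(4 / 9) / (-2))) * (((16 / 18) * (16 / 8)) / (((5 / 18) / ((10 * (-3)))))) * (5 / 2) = 3200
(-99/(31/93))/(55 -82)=11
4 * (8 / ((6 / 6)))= 32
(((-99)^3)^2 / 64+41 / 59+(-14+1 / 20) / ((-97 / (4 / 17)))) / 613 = 457987726099551839 / 19084602560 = 23997760.74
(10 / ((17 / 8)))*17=80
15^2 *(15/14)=3375/14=241.07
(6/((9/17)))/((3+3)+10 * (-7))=-17/96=-0.18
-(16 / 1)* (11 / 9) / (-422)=88 / 1899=0.05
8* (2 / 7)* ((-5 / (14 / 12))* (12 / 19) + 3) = 624 / 931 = 0.67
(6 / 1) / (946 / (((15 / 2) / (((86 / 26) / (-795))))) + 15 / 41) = -38136150 / 1010221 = -37.75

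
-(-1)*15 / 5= 3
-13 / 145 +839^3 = 85635509242 / 145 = 590589718.91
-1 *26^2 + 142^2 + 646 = 20134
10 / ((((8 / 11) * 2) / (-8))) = -55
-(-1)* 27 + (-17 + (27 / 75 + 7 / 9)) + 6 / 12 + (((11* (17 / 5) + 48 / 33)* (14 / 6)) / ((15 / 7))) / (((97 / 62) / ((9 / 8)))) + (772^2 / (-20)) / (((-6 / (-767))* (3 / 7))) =-1707105546079 / 192060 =-8888397.10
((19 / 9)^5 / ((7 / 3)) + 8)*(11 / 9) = 39361817 / 1240029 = 31.74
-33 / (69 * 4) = -11 / 92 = -0.12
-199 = -199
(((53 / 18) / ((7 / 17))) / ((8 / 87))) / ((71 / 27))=235161 / 7952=29.57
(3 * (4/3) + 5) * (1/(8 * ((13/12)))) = 1.04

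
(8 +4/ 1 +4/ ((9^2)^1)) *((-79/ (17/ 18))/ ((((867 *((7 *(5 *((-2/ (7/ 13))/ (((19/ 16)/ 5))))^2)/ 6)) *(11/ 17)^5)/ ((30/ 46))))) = -3519330157/ 3756031422000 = -0.00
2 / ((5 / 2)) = 4 / 5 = 0.80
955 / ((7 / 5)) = 4775 / 7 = 682.14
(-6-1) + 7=0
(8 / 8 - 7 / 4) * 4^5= -768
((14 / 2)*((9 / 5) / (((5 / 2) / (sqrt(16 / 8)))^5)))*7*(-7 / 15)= -131712*sqrt(2) / 78125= -2.38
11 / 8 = 1.38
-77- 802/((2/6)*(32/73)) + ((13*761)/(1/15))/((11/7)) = 15640679/176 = 88867.49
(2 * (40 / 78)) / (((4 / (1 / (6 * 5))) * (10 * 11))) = 1 / 12870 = 0.00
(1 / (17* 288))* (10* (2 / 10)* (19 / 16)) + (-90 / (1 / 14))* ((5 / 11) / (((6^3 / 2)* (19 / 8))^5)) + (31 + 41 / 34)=6086500071501911297 / 188984370323890944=32.21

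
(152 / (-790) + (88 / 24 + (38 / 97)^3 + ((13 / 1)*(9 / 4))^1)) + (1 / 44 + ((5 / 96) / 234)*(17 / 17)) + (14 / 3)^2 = 4862574587374013 / 89082433851840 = 54.59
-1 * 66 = -66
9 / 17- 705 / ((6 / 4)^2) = -15953 / 51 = -312.80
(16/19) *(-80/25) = -256/95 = -2.69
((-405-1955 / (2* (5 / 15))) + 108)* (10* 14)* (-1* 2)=904260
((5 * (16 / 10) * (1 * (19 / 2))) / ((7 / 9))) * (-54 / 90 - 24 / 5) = -18468 / 35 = -527.66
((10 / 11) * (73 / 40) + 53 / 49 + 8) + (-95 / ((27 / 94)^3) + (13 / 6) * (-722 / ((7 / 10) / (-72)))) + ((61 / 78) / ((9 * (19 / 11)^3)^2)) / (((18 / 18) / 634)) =4072319377553049918695 / 25954042234364244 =156905.01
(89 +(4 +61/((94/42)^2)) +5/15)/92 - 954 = -25258231/26508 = -952.85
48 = 48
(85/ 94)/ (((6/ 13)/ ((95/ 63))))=104975/ 35532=2.95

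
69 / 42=1.64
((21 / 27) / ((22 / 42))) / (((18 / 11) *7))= 7 / 54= 0.13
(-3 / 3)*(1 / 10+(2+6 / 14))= -177 / 70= -2.53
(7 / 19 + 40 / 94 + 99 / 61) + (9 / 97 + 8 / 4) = 23828651 / 5283881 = 4.51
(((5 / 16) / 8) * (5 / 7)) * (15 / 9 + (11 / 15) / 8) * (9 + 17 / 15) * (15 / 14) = 20045 / 37632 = 0.53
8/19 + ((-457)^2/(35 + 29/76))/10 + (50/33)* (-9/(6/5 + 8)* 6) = 37602050364/64630115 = 581.80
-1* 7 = -7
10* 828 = 8280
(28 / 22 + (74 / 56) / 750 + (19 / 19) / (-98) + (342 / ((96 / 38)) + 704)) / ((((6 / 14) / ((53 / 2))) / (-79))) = -1422861640597 / 346500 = -4106382.80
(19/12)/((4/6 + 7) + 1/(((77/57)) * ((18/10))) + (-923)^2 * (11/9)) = 4389/2886357844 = 0.00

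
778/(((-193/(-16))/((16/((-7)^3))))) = -199168/66199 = -3.01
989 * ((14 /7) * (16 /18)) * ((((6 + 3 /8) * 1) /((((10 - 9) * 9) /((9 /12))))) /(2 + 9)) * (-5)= -84065 /198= -424.57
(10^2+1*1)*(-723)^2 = 52795629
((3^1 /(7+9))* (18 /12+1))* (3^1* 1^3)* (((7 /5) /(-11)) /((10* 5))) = -63 /17600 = -0.00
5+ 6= 11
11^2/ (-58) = -121/ 58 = -2.09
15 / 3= 5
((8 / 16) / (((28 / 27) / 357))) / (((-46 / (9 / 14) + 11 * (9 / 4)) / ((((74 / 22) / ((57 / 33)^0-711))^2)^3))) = -31797047386737 / 764779264070959194970000000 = -0.00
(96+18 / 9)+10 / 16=789 / 8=98.62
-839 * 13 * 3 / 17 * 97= -3173937 / 17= -186702.18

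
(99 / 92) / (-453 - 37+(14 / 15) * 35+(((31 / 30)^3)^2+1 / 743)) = -13405763250000 / 5682220926595391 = -0.00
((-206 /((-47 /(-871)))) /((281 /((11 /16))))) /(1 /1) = -986843 /105656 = -9.34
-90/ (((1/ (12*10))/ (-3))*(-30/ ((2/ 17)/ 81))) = -80/ 51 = -1.57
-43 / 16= -2.69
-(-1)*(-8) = -8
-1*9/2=-9/2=-4.50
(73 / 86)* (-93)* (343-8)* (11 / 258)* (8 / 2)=-8339155 / 1849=-4510.09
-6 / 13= -0.46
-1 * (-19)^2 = -361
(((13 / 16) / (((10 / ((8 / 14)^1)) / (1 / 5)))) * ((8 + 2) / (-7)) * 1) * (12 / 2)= -39 / 490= -0.08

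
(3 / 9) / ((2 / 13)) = 2.17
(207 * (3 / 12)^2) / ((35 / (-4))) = -207 / 140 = -1.48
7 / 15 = 0.47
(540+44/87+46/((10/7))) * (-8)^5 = -8163393536/435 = -18766421.92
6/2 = 3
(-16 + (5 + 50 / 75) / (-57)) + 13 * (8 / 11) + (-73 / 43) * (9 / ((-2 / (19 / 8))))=14881211 / 1294128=11.50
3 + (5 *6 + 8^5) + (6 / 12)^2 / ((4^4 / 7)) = 33588231 / 1024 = 32801.01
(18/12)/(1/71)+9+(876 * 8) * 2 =14131.50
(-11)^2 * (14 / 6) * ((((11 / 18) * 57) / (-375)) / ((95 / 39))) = -121121 / 11250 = -10.77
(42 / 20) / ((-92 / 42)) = -441 / 460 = -0.96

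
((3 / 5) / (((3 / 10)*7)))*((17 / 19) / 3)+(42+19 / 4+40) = 86.84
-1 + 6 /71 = -65 /71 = -0.92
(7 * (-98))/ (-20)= 343/ 10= 34.30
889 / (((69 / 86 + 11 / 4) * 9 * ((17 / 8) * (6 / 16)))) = 9786112 / 280449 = 34.89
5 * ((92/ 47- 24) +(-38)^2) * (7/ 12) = 584780/ 141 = 4147.38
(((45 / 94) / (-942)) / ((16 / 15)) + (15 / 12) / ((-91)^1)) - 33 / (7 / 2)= -57972349 / 6139328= -9.44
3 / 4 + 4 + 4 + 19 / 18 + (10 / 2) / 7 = 2651 / 252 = 10.52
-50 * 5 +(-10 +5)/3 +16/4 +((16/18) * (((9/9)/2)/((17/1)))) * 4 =-37877/153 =-247.56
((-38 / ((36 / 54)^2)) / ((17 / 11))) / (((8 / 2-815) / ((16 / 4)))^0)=-55.32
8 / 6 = 4 / 3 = 1.33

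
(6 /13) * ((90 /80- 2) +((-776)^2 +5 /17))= 245687571 /884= 277927.12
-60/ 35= -12/ 7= -1.71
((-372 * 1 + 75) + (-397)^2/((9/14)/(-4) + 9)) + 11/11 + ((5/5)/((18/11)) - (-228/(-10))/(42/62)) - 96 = 40206629/2310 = 17405.47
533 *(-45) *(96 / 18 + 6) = -271830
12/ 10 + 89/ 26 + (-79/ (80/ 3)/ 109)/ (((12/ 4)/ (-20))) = 136153/ 28340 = 4.80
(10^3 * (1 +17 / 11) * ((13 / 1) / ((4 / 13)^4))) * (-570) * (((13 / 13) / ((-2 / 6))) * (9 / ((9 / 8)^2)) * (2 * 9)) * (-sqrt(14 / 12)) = -1481459070000 * sqrt(42) / 11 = -872813826179.50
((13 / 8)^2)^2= 28561 / 4096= 6.97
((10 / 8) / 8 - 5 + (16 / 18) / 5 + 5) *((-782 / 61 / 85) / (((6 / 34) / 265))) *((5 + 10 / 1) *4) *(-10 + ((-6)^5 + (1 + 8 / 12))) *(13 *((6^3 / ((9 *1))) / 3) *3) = 6052206402814 / 549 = 11024055378.53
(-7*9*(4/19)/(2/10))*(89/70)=-1602/19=-84.32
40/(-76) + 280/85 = 894/323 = 2.77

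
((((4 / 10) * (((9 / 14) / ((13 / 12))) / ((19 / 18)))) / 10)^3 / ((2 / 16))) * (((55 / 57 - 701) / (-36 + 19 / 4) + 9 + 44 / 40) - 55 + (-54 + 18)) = -145814893901568 / 27401262916015625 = -0.01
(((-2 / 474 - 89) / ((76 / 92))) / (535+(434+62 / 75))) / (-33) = 12129050 / 3602881821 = 0.00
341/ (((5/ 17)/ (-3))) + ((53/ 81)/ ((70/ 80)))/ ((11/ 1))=-108465547/ 31185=-3478.13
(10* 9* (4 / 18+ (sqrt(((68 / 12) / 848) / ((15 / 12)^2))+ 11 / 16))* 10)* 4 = 240* sqrt(2703) / 53+ 3275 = 3510.43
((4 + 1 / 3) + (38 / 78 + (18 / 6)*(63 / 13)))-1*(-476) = 19319 / 39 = 495.36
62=62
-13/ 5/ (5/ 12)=-156/ 25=-6.24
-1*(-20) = 20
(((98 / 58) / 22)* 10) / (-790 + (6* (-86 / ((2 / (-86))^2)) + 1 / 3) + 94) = -735 / 913724141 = -0.00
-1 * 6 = -6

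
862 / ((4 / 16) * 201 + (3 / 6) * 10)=3448 / 221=15.60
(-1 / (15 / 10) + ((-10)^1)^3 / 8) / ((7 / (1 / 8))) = -2.24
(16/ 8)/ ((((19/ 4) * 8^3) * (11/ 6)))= 3/ 6688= 0.00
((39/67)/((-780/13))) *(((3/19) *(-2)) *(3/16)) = 117/203680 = 0.00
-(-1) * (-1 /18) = -1 /18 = -0.06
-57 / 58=-0.98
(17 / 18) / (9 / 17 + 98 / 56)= 578 / 1395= 0.41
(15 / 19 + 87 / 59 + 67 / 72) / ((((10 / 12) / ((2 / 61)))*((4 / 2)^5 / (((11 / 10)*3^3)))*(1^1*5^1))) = 25526457 / 1094096000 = 0.02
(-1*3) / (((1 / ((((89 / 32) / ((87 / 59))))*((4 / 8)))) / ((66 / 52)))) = -173283 / 48256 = -3.59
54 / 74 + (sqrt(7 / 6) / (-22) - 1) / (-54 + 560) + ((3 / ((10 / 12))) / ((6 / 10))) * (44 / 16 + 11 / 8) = 953989 / 37444 - sqrt(42) / 66792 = 25.48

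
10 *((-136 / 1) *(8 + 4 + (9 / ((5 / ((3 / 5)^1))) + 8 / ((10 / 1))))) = -94384 / 5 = -18876.80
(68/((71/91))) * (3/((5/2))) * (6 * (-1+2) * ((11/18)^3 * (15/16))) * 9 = 2059057/1704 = 1208.37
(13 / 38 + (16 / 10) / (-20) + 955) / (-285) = -907499 / 270750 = -3.35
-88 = -88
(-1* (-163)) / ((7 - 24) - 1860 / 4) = -163 / 482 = -0.34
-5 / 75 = -1 / 15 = -0.07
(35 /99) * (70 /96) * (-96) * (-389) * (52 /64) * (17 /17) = 6194825 /792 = 7821.75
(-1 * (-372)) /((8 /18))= 837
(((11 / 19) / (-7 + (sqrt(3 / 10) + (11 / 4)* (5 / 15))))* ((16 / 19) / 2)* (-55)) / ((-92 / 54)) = -1.42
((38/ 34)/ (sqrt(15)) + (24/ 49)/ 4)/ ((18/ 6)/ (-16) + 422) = 96/ 330701 + 304*sqrt(15)/ 1720995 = 0.00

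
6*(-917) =-5502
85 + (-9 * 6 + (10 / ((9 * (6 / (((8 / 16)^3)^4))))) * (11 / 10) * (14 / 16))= 54853709 / 1769472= 31.00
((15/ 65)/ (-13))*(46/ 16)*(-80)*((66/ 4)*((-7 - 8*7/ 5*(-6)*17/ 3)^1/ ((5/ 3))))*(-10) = -25534278/ 169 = -151090.40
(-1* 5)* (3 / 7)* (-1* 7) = 15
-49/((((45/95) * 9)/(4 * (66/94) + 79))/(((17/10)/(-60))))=12170963/456840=26.64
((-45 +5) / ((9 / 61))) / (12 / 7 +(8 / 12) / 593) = -5064220 / 32043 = -158.04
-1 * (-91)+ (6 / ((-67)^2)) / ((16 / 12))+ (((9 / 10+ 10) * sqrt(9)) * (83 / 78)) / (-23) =2402238947 / 26844220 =89.49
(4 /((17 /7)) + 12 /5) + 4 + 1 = 769 /85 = 9.05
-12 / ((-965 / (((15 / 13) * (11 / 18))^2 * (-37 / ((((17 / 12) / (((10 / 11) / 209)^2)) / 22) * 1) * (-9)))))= 1332000 / 2201875819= 0.00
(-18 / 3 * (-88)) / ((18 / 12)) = 352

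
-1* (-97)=97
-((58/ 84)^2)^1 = -841/ 1764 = -0.48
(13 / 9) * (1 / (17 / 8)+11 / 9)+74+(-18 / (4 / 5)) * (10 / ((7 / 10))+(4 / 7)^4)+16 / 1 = -764991173 / 3306177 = -231.38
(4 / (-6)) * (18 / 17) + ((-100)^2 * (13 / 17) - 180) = 126928 / 17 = 7466.35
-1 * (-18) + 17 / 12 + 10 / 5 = 257 / 12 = 21.42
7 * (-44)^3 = -596288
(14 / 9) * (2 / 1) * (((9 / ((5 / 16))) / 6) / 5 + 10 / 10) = 1372 / 225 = 6.10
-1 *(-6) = 6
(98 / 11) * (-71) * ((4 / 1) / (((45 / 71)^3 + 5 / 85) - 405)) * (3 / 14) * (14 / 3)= 169343442184 / 27085412189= 6.25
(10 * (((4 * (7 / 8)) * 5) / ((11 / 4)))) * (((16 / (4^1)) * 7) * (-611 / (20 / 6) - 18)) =-358680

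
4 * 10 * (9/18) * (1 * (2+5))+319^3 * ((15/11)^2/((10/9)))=108653275/2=54326637.50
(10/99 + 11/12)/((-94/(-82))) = 16523/18612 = 0.89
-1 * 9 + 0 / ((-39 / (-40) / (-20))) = -9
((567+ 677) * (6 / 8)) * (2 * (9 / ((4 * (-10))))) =-8397 / 20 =-419.85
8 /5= 1.60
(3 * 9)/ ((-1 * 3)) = -9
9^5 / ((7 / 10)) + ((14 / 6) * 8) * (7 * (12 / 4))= 593234 / 7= 84747.71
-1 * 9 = -9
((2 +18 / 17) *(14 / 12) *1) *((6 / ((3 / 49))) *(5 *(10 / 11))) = 891800 / 561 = 1589.66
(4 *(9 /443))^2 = 1296 /196249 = 0.01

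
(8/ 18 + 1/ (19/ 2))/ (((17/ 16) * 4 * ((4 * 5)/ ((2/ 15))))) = 188/ 218025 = 0.00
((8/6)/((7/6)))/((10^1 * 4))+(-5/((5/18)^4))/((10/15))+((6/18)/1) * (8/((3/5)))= -9885007/7875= -1255.24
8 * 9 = 72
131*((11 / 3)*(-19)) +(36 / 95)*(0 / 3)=-27379 / 3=-9126.33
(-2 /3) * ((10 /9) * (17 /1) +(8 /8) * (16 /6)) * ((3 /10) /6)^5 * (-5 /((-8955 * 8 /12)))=-97 /25790400000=-0.00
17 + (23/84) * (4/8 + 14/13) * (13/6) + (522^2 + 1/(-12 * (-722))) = 272501.94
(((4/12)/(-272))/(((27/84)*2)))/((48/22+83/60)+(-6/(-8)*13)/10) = -385/916929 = -0.00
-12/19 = -0.63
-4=-4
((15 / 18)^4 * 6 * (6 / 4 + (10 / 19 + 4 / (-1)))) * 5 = -28.55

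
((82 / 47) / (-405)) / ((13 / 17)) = -1394 / 247455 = -0.01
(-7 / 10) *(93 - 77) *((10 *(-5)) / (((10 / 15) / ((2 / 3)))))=560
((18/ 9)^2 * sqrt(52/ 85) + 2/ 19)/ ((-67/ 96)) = -768 * sqrt(1105)/ 5695 - 192/ 1273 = -4.63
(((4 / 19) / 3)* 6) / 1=8 / 19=0.42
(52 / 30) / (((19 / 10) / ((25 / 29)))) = 1300 / 1653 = 0.79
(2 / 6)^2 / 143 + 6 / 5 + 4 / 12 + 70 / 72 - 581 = -14890427 / 25740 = -578.49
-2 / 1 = -2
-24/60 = -2/5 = -0.40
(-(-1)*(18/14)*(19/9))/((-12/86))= -817/42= -19.45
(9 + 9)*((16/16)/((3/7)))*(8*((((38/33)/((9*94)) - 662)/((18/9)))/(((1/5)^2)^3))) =-1737746427.04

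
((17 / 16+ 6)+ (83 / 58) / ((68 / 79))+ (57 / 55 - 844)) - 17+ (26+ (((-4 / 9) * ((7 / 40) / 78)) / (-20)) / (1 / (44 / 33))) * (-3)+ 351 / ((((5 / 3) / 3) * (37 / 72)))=8457331556227 / 28171400400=300.21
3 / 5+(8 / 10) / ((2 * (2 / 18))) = 21 / 5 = 4.20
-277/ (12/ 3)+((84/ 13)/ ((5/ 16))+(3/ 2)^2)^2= 30852221/ 67600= 456.39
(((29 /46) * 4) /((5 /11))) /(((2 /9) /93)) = 267003 /115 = 2321.77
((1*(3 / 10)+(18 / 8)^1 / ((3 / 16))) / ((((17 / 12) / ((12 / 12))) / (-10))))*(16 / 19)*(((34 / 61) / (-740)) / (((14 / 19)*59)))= 5904 / 4660705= 0.00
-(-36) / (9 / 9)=36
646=646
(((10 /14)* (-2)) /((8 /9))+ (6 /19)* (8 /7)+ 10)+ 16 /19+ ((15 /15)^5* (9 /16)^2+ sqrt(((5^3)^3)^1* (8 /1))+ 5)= 507733 /34048+ 1250* sqrt(10)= 3967.76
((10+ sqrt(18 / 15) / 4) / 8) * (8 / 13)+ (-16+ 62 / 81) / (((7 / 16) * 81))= sqrt(30) / 260+ 202598 / 597051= 0.36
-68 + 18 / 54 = -203 / 3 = -67.67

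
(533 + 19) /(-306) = -92 /51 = -1.80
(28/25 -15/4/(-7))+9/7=2059/700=2.94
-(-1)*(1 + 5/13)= 18/13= 1.38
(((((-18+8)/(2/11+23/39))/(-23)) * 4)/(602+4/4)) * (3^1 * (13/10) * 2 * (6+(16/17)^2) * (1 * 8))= 236762240/147410519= 1.61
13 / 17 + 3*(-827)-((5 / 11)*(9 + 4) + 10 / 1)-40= -474259 / 187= -2536.14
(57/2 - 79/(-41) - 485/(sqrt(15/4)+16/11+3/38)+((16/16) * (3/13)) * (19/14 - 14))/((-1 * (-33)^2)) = -254960448794/496371728853+175085 * sqrt(15)/1099503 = 0.10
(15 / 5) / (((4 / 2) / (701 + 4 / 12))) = 1052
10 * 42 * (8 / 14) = 240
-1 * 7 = -7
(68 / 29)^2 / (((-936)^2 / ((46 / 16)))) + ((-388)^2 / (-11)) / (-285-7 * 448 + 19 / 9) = 249571862509909 / 62345897808480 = 4.00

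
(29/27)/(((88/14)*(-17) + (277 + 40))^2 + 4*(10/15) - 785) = 49/1978920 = 0.00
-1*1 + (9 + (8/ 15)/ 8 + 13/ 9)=428/ 45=9.51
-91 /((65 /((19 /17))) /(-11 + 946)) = -1463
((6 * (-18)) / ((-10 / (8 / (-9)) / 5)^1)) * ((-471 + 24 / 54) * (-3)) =-67760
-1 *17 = -17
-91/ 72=-1.26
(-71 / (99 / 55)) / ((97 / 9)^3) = -28755 / 912673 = -0.03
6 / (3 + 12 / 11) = 22 / 15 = 1.47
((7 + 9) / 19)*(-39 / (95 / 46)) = -28704 / 1805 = -15.90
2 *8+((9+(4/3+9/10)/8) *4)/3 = 5107/180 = 28.37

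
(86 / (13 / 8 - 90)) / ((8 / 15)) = -1290 / 707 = -1.82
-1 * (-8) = 8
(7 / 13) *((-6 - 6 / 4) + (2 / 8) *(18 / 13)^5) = -32372277 / 9653618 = -3.35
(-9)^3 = -729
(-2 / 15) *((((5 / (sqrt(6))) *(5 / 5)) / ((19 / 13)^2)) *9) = -169 *sqrt(6) / 361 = -1.15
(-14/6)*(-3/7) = 1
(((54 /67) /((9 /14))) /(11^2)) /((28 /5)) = 15 /8107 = 0.00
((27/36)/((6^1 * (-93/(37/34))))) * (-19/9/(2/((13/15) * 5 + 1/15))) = 7733/1138320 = 0.01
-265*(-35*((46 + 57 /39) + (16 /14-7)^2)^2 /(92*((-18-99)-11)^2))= 898665149925 /21843820544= 41.14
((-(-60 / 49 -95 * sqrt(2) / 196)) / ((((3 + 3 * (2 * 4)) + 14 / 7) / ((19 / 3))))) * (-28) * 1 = -1520 / 203 -1805 * sqrt(2) / 609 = -11.68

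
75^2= 5625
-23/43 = -0.53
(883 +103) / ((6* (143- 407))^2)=493 / 1254528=0.00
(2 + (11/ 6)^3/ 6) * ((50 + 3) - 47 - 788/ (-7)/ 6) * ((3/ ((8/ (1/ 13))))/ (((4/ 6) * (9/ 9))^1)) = 19615/ 6048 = 3.24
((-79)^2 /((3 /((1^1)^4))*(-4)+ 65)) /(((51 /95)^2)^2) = 508333350625 /358555653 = 1417.73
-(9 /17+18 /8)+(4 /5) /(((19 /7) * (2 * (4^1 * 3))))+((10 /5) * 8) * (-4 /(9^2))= -1861369 /523260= -3.56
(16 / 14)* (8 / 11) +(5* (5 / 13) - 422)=-419665 / 1001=-419.25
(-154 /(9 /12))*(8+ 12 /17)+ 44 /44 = -91117 /51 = -1786.61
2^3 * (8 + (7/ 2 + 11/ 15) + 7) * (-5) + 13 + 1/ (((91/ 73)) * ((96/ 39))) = -508037/ 672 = -756.01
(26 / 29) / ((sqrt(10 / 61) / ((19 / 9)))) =247 * sqrt(610) / 1305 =4.67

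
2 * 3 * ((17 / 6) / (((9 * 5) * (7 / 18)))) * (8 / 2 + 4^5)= 34952 / 35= 998.63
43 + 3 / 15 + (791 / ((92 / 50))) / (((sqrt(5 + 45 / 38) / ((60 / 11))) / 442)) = 216 / 5 + 52443300 * sqrt(8930) / 11891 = 416814.08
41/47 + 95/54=6679/2538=2.63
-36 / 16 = -9 / 4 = -2.25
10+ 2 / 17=172 / 17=10.12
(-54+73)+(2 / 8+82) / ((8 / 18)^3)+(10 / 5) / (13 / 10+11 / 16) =956.89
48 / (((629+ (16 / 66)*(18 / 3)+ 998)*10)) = 88 / 29855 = 0.00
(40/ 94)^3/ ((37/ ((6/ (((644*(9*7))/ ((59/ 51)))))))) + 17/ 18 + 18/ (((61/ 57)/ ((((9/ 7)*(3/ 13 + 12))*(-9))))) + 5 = -2494515624779714605/ 1050542986486266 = -2374.50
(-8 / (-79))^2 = 64 / 6241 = 0.01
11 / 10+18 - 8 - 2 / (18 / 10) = 899 / 90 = 9.99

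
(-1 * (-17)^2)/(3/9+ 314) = -867/943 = -0.92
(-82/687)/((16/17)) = -697/5496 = -0.13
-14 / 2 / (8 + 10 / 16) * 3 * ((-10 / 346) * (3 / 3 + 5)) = 0.42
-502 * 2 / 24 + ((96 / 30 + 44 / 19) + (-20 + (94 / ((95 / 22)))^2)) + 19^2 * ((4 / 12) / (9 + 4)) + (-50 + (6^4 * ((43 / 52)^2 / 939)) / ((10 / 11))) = 180379649183 / 477395425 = 377.84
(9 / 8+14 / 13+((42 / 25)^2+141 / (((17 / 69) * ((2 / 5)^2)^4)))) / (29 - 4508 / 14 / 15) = 92635054464567 / 799136000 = 115919.01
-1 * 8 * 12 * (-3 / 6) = 48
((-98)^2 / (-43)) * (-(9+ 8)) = 163268 / 43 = 3796.93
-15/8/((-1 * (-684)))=-5/1824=-0.00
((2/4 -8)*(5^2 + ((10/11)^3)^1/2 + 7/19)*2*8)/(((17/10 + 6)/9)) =-1004464800/278179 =-3610.86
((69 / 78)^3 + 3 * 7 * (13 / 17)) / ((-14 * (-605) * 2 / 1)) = 0.00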